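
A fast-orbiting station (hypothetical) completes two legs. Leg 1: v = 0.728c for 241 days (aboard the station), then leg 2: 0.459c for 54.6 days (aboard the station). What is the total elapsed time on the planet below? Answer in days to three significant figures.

Leg 1: γ = 1/√(1 − 0.728²) = 1/√0.4700 = 1.459; Δt_1 = 1.459 × 241 = 351.5 days.
Leg 2: γ = 1/√(1 − 0.459²) = 1/√0.7893 = 1.126; Δt_2 = 1.126 × 54.6 = 61.46 days.
Total: 351.5 + 61.46 days.

Δt = 413 days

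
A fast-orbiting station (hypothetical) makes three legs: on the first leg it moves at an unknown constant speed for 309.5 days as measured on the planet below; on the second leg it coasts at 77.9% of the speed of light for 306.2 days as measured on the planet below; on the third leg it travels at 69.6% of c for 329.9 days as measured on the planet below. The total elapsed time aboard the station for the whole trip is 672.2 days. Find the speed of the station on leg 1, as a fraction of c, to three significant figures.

β = 0.618

Leg 1: speed unknown; τ_1 = 309.5/γ_1.
Leg 2: β = 0.779; γ = 1/√(1 − 0.779²) = 1/√0.3932 = 1.595; τ_2 = 306.2/1.595 = 192.0 days.
Leg 3: β = 0.696; γ = 1/√(1 − 0.696²) = 1/√0.5156 = 1.393; τ_3 = 329.9/1.393 = 236.9 days.
Total proper time: τ_1 + 192.0 + 236.9 = 672.2, so τ_1 = 672.2 − 428.9 = 243.3 days.
γ_1 = 309.5/243.3 = 1.272; β = √(1 − 1/γ²) = √0.3819.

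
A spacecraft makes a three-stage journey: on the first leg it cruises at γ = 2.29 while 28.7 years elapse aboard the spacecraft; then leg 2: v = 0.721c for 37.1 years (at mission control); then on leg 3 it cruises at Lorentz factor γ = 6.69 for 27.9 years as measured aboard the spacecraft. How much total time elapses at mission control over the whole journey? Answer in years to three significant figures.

Δt = 289 years

Leg 1: γ = 2.29; Δt_1 = 2.290 × 28.7 = 65.72 years.
Leg 2: 37.1 years is already measured at mission control.
Leg 3: γ = 6.69; Δt_3 = 6.690 × 27.9 = 186.7 years.
Total: 65.72 + 37.10 + 186.7 years.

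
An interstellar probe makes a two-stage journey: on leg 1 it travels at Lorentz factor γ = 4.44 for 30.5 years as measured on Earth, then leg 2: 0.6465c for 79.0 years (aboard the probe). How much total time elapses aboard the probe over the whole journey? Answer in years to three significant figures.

τ = 85.9 years

Leg 1: γ = 4.44; τ_1 = 30.5/4.440 = 6.869 years.
Leg 2: 79.0 years is already measured aboard the probe.
Total: 6.869 + 79.00 years.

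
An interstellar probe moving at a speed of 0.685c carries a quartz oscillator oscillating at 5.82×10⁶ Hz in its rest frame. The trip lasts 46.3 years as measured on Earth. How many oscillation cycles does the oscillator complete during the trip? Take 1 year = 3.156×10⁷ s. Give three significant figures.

γ = 1/√(1 − 0.685²) = 1/√0.5308 = 1.373
The oscillator's own cycle count is N = f × τ where τ is the proper time aboard the probe. τ = Δt/γ = 46.3/1.373 = 33.73 years = 1.065×10⁹ s.
N = 5.82×10⁶ × 1.065×10⁹ = 6.196×10¹⁵.

N = 6.20×10¹⁵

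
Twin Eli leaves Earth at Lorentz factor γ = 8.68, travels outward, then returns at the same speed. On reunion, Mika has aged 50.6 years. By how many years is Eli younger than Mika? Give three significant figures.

Δt − τ = 44.8 years

γ = 8.68
Eli's elapsed proper time: τ = 50.6/8.680 = 5.829 years.
Age gap = Δt − τ = 50.6 − 5.829 years.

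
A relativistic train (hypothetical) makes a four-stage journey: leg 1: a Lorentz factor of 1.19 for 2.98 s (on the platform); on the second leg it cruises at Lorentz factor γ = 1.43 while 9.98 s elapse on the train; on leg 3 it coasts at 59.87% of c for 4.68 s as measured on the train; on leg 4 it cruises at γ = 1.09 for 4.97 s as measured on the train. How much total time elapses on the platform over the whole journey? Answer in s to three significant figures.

Δt = 28.5 s

Leg 1: 2.98 s is already measured on the platform.
Leg 2: γ = 1.43; Δt_2 = 1.430 × 9.98 = 14.27 s.
Leg 3: β = 0.5987; γ = 1/√(1 − 0.5987²) = 1/√0.6416 = 1.248; Δt_3 = 1.248 × 4.68 = 5.843 s.
Leg 4: γ = 1.09; Δt_4 = 1.090 × 4.97 = 5.417 s.
Total: 2.980 + 14.27 + 5.843 + 5.417 s.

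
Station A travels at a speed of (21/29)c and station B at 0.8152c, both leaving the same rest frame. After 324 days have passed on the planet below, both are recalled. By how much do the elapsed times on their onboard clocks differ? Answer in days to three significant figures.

|τ_A − τ_B| = 35.8 days

A: γ = 1/√(1 − (21/29)²) = 29/20 = 1.450; τ_A = 324/1.450 = 223.4 days.
B: γ = 1/√(1 − 0.8152²) = 1/√0.3354 = 1.727; τ_B = 324/1.727 = 187.7 days.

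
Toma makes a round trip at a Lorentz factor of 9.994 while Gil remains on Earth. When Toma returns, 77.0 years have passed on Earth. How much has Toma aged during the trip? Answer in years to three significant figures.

γ = 9.994
Toma's clock measures proper time along the trip: τ = Δt/γ = 77.0/9.994 years.

τ = 7.70 years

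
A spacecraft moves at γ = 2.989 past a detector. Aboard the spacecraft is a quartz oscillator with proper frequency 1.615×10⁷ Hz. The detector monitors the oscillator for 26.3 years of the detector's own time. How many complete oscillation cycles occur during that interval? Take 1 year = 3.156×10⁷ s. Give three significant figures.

N = 4.48×10¹⁵

γ = 2.989
During 26.3 years of lab time, the oscillator's proper time advances by τ = Δt/γ = 26.3/2.989 = 8.799 years = 2.777×10⁸ s.
N = f × τ = 1.615×10⁷ × 2.777×10⁸ = 4.485×10¹⁵.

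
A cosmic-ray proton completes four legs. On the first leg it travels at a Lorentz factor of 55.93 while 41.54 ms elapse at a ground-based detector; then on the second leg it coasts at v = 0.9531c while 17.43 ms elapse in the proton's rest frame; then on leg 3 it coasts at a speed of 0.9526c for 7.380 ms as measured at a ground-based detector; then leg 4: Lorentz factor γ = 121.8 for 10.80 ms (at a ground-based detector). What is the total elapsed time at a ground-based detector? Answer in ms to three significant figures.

Δt = 117 ms

Leg 1: 41.54 ms is already measured at a ground-based detector.
Leg 2: γ = 1/√(1 − 0.9531²) = 1/√0.09160 = 3.304; Δt_2 = 3.304 × 17.43 = 57.59 ms.
Leg 3: 7.380 ms is already measured at a ground-based detector.
Leg 4: 10.80 ms is already measured at a ground-based detector.
Total: 41.54 + 57.59 + 7.380 + 10.80 ms.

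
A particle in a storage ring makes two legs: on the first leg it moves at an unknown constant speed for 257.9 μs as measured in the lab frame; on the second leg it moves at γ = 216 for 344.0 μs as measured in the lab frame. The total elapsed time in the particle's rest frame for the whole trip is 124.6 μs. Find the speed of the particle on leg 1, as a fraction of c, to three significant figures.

β = 0.879

Leg 1: speed unknown; τ_1 = 257.9/γ_1.
Leg 2: γ = 216; τ_2 = 344.0/216.0 = 1.593 μs.
Total proper time: τ_1 + 1.593 = 124.6, so τ_1 = 124.6 − 1.593 = 123.0 μs.
γ_1 = 257.9/123.0 = 2.097; β = √(1 − 1/γ²) = √0.7725.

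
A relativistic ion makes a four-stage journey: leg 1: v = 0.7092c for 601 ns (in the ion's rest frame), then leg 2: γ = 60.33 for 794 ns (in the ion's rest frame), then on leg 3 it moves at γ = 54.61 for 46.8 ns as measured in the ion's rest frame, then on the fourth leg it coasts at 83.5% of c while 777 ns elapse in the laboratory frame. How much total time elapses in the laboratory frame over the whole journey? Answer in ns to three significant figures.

Δt = 5.21×10⁴ ns

Leg 1: γ = 1/√(1 − 0.7092²) = 1/√0.4970 = 1.418; Δt_1 = 1.418 × 601 = 852.5 ns.
Leg 2: γ = 60.33; Δt_2 = 60.33 × 794 = 4.790×10⁴ ns.
Leg 3: γ = 54.61; Δt_3 = 54.61 × 46.8 = 2556 ns.
Leg 4: 777 ns is already measured in the laboratory frame.
Total: 852.5 + 4.790×10⁴ + 2556 + 777.0 ns.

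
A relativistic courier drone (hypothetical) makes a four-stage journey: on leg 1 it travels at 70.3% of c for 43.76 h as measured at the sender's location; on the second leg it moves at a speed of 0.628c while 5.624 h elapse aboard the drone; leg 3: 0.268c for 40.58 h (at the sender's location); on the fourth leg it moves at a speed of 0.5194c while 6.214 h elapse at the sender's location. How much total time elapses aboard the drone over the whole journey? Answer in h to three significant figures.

τ = 81.2 h

Leg 1: β = 0.703; γ = 1/√(1 − 0.703²) = 1/√0.5058 = 1.406; τ_1 = 43.76/1.406 = 31.12 h.
Leg 2: 5.624 h is already measured aboard the drone.
Leg 3: γ = 1/√(1 − 0.268²) = 1/√0.9282 = 1.038; τ_3 = 40.58/1.038 = 39.10 h.
Leg 4: γ = 1/√(1 − 0.5194²) = 1/√0.7302 = 1.170; τ_4 = 6.214/1.170 = 5.310 h.
Total: 31.12 + 5.624 + 39.10 + 5.310 h.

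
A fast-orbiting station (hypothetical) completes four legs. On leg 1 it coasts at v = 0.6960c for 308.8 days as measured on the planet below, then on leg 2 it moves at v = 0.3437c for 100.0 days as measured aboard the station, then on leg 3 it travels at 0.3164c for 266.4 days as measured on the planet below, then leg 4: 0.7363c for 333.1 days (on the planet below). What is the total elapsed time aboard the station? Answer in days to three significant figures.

τ = 800 days

Leg 1: γ = 1/√(1 − 0.6960²) = 1/√0.5156 = 1.393; τ_1 = 308.8/1.393 = 221.7 days.
Leg 2: 100.0 days is already measured aboard the station.
Leg 3: γ = 1/√(1 − 0.3164²) = 1/√0.8999 = 1.054; τ_3 = 266.4/1.054 = 252.7 days.
Leg 4: γ = 1/√(1 − 0.7363²) = 1/√0.4579 = 1.478; τ_4 = 333.1/1.478 = 225.4 days.
Total: 221.7 + 100.0 + 252.7 + 225.4 days.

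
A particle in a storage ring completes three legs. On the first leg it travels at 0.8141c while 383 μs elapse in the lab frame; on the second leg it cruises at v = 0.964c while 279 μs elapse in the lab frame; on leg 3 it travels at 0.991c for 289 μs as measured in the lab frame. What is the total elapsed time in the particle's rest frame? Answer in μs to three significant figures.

τ = 335 μs

Leg 1: γ = 1/√(1 − 0.8141²) = 1/√0.3372 = 1.722; τ_1 = 383/1.722 = 222.4 μs.
Leg 2: γ = 1/√(1 − 0.964²) = 1/√0.07070 = 3.761; τ_2 = 279/3.761 = 74.19 μs.
Leg 3: γ = 1/√(1 − 0.991²) = 1/√0.01792 = 7.470; τ_3 = 289/7.470 = 38.69 μs.
Total: 222.4 + 74.19 + 38.69 μs.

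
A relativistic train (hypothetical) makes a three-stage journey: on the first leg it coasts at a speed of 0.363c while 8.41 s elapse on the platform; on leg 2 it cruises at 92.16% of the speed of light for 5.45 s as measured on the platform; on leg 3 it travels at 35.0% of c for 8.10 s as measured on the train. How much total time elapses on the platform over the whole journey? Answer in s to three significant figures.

Leg 1: 8.41 s is already measured on the platform.
Leg 2: 5.45 s is already measured on the platform.
Leg 3: β = 0.350; γ = 1/√(1 − 0.350²) = 1/√0.8775 = 1.068; Δt_3 = 1.068 × 8.10 = 8.647 s.
Total: 8.410 + 5.450 + 8.647 s.

Δt = 22.5 s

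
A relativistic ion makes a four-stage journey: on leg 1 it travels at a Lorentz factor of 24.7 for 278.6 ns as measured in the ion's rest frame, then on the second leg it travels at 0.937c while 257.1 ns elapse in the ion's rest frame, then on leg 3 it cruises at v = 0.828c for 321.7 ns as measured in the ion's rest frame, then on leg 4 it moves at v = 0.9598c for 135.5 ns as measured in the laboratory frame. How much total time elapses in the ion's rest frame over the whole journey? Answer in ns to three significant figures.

Leg 1: 278.6 ns is already measured in the ion's rest frame.
Leg 2: 257.1 ns is already measured in the ion's rest frame.
Leg 3: 321.7 ns is already measured in the ion's rest frame.
Leg 4: γ = 1/√(1 − 0.9598²) = 1/√0.07878 = 3.563; τ_4 = 135.5/3.563 = 38.03 ns.
Total: 278.6 + 257.1 + 321.7 + 38.03 ns.

τ = 895 ns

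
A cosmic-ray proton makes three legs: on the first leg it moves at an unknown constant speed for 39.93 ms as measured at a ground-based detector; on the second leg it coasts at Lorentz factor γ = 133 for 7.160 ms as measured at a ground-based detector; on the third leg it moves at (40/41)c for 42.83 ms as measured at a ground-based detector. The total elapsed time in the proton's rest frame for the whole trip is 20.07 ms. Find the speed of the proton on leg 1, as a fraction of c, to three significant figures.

Leg 1: speed unknown; τ_1 = 39.93/γ_1.
Leg 2: γ = 133; τ_2 = 7.160/133.0 = 0.05383 ms.
Leg 3: γ = 1/√(1 − (40/41)²) = 41/9 ≈ 4.556; τ_3 = 42.83/4.556 = 9.402 ms.
Total proper time: τ_1 + 0.05383 + 9.402 = 20.07, so τ_1 = 20.07 − 9.456 = 10.61 ms.
γ_1 = 39.93/10.61 = 3.762; β = √(1 − 1/γ²) = √0.9293.

β = 0.964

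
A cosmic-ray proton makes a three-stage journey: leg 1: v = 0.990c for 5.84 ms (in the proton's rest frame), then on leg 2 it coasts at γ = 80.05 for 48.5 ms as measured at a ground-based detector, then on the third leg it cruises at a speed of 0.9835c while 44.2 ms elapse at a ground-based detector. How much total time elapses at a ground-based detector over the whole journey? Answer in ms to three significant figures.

Leg 1: γ = 1/√(1 − 0.990²) = 1/√0.01990 = 7.089; Δt_1 = 7.089 × 5.84 = 41.40 ms.
Leg 2: 48.5 ms is already measured at a ground-based detector.
Leg 3: 44.2 ms is already measured at a ground-based detector.
Total: 41.40 + 48.50 + 44.20 ms.

Δt = 134 ms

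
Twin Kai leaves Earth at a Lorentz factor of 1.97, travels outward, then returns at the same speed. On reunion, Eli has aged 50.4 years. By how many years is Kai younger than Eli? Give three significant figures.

Δt − τ = 24.8 years

γ = 1.97
Kai's elapsed proper time: τ = 50.4/1.970 = 25.58 years.
Age gap = Δt − τ = 50.4 − 25.58 years.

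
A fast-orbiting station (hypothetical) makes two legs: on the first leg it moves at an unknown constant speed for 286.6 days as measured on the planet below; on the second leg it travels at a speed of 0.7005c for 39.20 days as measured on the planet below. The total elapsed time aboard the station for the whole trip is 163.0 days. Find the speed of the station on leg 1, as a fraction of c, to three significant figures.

Leg 1: speed unknown; τ_1 = 286.6/γ_1.
Leg 2: γ = 1/√(1 − 0.7005²) = 1/√0.5093 = 1.401; τ_2 = 39.20/1.401 = 27.98 days.
Total proper time: τ_1 + 27.98 = 163.0, so τ_1 = 163.0 − 27.98 = 135.0 days.
γ_1 = 286.6/135.0 = 2.123; β = √(1 − 1/γ²) = √0.7780.

β = 0.882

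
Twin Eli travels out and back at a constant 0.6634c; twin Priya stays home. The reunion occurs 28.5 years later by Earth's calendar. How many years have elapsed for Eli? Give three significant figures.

γ = 1/√(1 − 0.6634²) = 1/√0.5599 = 1.336
Eli's clock measures proper time along the trip: τ = Δt/γ = 28.5/1.336 years.

τ = 21.3 years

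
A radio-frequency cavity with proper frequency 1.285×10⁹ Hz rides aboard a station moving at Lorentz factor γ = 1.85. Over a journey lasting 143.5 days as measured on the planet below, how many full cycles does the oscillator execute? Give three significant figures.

N = 8.61×10¹⁵

γ = 1.85
The oscillator's own cycle count is N = f × τ where τ is the proper time aboard the station. τ = Δt/γ = 143.5/1.850 = 77.57 days = 6.702×10⁶ s.
N = 1.285×10⁹ × 6.702×10⁶ = 8.612×10¹⁵.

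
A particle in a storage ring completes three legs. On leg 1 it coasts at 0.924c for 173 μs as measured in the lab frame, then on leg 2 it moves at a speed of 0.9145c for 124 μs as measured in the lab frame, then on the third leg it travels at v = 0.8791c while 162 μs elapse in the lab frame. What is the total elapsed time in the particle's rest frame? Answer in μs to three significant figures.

τ = 194 μs

Leg 1: γ = 1/√(1 − 0.924²) = 1/√0.1462 = 2.615; τ_1 = 173/2.615 = 66.15 μs.
Leg 2: γ = 1/√(1 − 0.9145²) = 1/√0.1637 = 2.472; τ_2 = 124/2.472 = 50.17 μs.
Leg 3: γ = 1/√(1 − 0.8791²) = 1/√0.2272 = 2.098; τ_3 = 162/2.098 = 77.22 μs.
Total: 66.15 + 50.17 + 77.22 μs.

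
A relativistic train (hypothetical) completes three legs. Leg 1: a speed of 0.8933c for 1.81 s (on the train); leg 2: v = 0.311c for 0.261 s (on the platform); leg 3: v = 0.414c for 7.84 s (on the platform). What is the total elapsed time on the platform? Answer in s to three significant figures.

Δt = 12.1 s

Leg 1: γ = 1/√(1 − 0.8933²) = 1/√0.2020 = 2.225; Δt_1 = 2.225 × 1.81 = 4.027 s.
Leg 2: 0.261 s is already measured on the platform.
Leg 3: 7.84 s is already measured on the platform.
Total: 4.027 + 0.2610 + 7.840 s.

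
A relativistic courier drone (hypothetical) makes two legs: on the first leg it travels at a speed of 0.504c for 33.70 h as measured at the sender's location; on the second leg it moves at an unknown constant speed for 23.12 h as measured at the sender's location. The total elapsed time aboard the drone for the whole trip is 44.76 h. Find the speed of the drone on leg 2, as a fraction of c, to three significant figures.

Leg 1: γ = 1/√(1 − 0.504²) = 1/√0.7460 = 1.158; τ_1 = 33.70/1.158 = 29.11 h.
Leg 2: speed unknown; τ_2 = 23.12/γ_2.
Total proper time: 29.11 + τ_2 = 44.76, so τ_2 = 44.76 − 29.11 = 15.65 h.
γ_2 = 23.12/15.65 = 1.477; β = √(1 − 1/γ²) = √0.5416.

β = 0.736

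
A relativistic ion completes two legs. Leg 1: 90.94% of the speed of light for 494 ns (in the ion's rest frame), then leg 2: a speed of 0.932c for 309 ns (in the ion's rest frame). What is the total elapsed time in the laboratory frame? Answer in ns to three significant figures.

Leg 1: β = 0.9094; γ = 1/√(1 − 0.9094²) = 1/√0.1730 = 2.404; Δt_1 = 2.404 × 494 = 1188 ns.
Leg 2: γ = 1/√(1 − 0.932²) = 1/√0.1314 = 2.759; Δt_2 = 2.759 × 309 = 852.5 ns.
Total: 1188 + 852.5 ns.

Δt = 2040 ns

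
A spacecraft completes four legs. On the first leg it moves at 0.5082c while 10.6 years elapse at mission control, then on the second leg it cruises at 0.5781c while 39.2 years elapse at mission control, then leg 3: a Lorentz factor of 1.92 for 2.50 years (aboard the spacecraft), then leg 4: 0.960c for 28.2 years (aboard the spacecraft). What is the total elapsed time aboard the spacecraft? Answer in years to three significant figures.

Leg 1: γ = 1/√(1 − 0.5082²) = 1/√0.7417 = 1.161; τ_1 = 10.6/1.161 = 9.129 years.
Leg 2: γ = 1/√(1 − 0.5781²) = 1/√0.6658 = 1.226; τ_2 = 39.2/1.226 = 31.99 years.
Leg 3: 2.50 years is already measured aboard the spacecraft.
Leg 4: 28.2 years is already measured aboard the spacecraft.
Total: 9.129 + 31.99 + 2.500 + 28.20 years.

τ = 71.8 years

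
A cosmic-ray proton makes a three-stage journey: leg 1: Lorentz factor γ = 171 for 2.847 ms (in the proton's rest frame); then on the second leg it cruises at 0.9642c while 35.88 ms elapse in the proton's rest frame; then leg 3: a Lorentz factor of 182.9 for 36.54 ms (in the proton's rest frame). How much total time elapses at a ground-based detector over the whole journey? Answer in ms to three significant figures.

Leg 1: γ = 171; Δt_1 = 171.0 × 2.847 = 486.8 ms.
Leg 2: γ = 1/√(1 − 0.9642²) = 1/√0.07032 = 3.771; Δt_2 = 3.771 × 35.88 = 135.3 ms.
Leg 3: γ = 182.9; Δt_3 = 182.9 × 36.54 = 6683 ms.
Total: 486.8 + 135.3 + 6683 ms.

Δt = 7310 ms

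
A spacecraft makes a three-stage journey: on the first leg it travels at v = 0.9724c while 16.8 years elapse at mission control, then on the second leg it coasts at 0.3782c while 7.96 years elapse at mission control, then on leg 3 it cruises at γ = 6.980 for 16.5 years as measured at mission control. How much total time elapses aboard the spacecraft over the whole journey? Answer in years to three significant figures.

Leg 1: γ = 1/√(1 − 0.9724²) = 1/√0.05444 = 4.286; τ_1 = 16.8/4.286 = 3.920 years.
Leg 2: γ = 1/√(1 − 0.3782²) = 1/√0.8570 = 1.080; τ_2 = 7.96/1.080 = 7.369 years.
Leg 3: γ = 6.980; τ_3 = 16.5/6.980 = 2.364 years.
Total: 3.920 + 7.369 + 2.364 years.

τ = 13.7 years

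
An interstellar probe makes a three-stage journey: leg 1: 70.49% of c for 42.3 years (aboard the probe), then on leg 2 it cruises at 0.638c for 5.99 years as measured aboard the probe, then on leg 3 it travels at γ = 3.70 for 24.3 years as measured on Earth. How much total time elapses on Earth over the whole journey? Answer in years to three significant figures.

Leg 1: β = 0.7049; γ = 1/√(1 − 0.7049²) = 1/√0.5031 = 1.410; Δt_1 = 1.410 × 42.3 = 59.64 years.
Leg 2: γ = 1/√(1 − 0.638²) = 1/√0.5930 = 1.299; Δt_2 = 1.299 × 5.99 = 7.779 years.
Leg 3: 24.3 years is already measured on Earth.
Total: 59.64 + 7.779 + 24.30 years.

Δt = 91.7 years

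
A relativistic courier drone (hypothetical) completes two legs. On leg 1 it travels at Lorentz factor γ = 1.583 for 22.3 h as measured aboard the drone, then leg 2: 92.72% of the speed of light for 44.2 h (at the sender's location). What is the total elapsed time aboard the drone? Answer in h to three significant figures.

τ = 38.9 h

Leg 1: 22.3 h is already measured aboard the drone.
Leg 2: β = 0.9272; γ = 1/√(1 − 0.9272²) = 1/√0.1403 = 2.670; τ_2 = 44.2/2.670 = 16.56 h.
Total: 22.30 + 16.56 h.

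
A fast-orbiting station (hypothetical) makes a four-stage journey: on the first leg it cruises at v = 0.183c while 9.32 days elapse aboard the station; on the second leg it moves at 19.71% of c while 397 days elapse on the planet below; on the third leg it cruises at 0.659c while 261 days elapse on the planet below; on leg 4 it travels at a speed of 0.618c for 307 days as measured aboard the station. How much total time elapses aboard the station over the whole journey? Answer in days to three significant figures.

Leg 1: 9.32 days is already measured aboard the station.
Leg 2: β = 0.1971; γ = 1/√(1 − 0.1971²) = 1/√0.9612 = 1.020; τ_2 = 397/1.020 = 389.2 days.
Leg 3: γ = 1/√(1 − 0.659²) = 1/√0.5657 = 1.330; τ_3 = 261/1.330 = 196.3 days.
Leg 4: 307 days is already measured aboard the station.
Total: 9.320 + 389.2 + 196.3 + 307.0 days.

τ = 902 days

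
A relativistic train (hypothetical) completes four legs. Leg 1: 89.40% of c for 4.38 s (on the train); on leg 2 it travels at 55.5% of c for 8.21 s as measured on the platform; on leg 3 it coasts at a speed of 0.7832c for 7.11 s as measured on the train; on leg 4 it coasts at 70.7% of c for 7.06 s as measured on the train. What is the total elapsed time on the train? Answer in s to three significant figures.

Leg 1: 4.38 s is already measured on the train.
Leg 2: β = 0.555; γ = 1/√(1 − 0.555²) = 1/√0.6920 = 1.202; τ_2 = 8.21/1.202 = 6.829 s.
Leg 3: 7.11 s is already measured on the train.
Leg 4: 7.06 s is already measured on the train.
Total: 4.380 + 6.829 + 7.110 + 7.060 s.

τ = 25.4 s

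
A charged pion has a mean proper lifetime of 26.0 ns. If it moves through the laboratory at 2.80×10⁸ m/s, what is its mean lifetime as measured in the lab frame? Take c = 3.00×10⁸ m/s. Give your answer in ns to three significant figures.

β = 2.80×10⁸/3.00×10⁸ = 0.9333; γ = 1/√(1 − 0.9333²) = 2.785
The rest-frame lifetime is the proper time; the lab measures the dilated interval Δt = γτ₀ = 2.785 × 26.0 ns.

Δt = 72.4 ns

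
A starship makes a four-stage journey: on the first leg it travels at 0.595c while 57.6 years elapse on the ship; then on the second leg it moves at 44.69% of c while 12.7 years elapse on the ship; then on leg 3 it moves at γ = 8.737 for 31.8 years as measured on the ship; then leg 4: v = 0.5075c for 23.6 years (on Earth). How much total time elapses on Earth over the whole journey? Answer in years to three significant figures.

Leg 1: γ = 1/√(1 − 0.595²) = 1/√0.6460 = 1.244; Δt_1 = 1.244 × 57.6 = 71.67 years.
Leg 2: β = 0.4469; γ = 1/√(1 − 0.4469²) = 1/√0.8003 = 1.118; Δt_2 = 1.118 × 12.7 = 14.20 years.
Leg 3: γ = 8.737; Δt_3 = 8.737 × 31.8 = 277.8 years.
Leg 4: 23.6 years is already measured on Earth.
Total: 71.67 + 14.20 + 277.8 + 23.60 years.

Δt = 387 years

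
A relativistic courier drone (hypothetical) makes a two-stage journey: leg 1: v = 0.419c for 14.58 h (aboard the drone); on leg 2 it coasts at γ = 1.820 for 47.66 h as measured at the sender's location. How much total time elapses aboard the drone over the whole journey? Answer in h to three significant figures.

τ = 40.8 h

Leg 1: 14.58 h is already measured aboard the drone.
Leg 2: γ = 1.820; τ_2 = 47.66/1.820 = 26.19 h.
Total: 14.58 + 26.19 h.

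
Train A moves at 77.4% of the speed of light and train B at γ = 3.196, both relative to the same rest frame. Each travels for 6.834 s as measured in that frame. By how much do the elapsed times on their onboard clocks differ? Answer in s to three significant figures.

|τ_A − τ_B| = 2.19 s

A: β = 0.774; γ = 1/√(1 − 0.774²) = 1/√0.4009 = 1.579; τ_A = 6.834/1.579 = 4.327 s.
B: γ = 3.196; τ_B = 6.834/3.196 = 2.138 s.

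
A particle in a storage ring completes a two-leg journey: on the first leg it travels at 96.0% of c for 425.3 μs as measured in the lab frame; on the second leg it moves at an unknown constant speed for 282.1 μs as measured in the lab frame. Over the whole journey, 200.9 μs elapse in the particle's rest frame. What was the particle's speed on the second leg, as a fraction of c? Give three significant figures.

Leg 1: β = 0.960; γ = 1/√(1 − 0.960²) = 1/√0.07840 = 3.571; τ_1 = 425.3/3.571 = 119.1 μs.
Leg 2: speed unknown; τ_2 = 282.1/γ_2.
Total proper time: 119.1 + τ_2 = 200.9, so τ_2 = 200.9 − 119.1 = 81.82 μs.
γ_2 = 282.1/81.82 = 3.448; β = √(1 − 1/γ²) = √0.9159.

β = 0.957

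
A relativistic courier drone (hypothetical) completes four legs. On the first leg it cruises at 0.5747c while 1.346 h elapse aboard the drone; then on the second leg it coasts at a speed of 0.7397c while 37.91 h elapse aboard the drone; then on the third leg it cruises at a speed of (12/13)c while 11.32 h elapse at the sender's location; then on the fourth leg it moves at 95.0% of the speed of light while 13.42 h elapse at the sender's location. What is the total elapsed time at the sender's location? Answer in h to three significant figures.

Leg 1: γ = 1/√(1 − 0.5747²) = 1/√0.6697 = 1.222; Δt_1 = 1.222 × 1.346 = 1.645 h.
Leg 2: γ = 1/√(1 − 0.7397²) = 1/√0.4528 = 1.486; Δt_2 = 1.486 × 37.91 = 56.34 h.
Leg 3: 11.32 h is already measured at the sender's location.
Leg 4: 13.42 h is already measured at the sender's location.
Total: 1.645 + 56.34 + 11.32 + 13.42 h.

Δt = 82.7 h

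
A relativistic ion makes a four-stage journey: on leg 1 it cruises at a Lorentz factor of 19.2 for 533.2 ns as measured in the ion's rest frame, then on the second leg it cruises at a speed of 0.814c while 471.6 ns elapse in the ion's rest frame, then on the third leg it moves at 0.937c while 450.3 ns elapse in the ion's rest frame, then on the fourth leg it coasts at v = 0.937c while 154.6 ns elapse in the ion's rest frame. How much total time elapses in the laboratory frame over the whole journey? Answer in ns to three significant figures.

Leg 1: γ = 19.2; Δt_1 = 19.20 × 533.2 = 1.024×10⁴ ns.
Leg 2: γ = 1/√(1 − 0.814²) = 1/√0.3374 = 1.722; Δt_2 = 1.722 × 471.6 = 811.9 ns.
Leg 3: γ = 1/√(1 − 0.937²) = 1/√0.1220 = 2.863; Δt_3 = 2.863 × 450.3 = 1289 ns.
Leg 4: γ = 1/√(1 − 0.937²) = 1/√0.1220 = 2.863; Δt_4 = 2.863 × 154.6 = 442.6 ns.
Total: 1.024×10⁴ + 811.9 + 1289 + 442.6 ns.

Δt = 1.28×10⁴ ns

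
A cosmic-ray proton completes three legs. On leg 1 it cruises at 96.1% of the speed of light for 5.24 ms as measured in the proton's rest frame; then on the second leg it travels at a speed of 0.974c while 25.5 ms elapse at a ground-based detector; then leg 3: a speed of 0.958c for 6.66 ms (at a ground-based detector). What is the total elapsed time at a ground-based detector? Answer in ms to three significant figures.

Leg 1: β = 0.961; γ = 1/√(1 − 0.961²) = 1/√0.07648 = 3.616; Δt_1 = 3.616 × 5.24 = 18.95 ms.
Leg 2: 25.5 ms is already measured at a ground-based detector.
Leg 3: 6.66 ms is already measured at a ground-based detector.
Total: 18.95 + 25.50 + 6.660 ms.

Δt = 51.1 ms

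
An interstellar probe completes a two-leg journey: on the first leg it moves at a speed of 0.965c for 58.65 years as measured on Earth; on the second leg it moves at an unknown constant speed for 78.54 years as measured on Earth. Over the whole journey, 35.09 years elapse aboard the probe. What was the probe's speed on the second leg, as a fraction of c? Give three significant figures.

β = 0.968

Leg 1: γ = 1/√(1 − 0.965²) = 1/√0.06878 = 3.813; τ_1 = 58.65/3.813 = 15.38 years.
Leg 2: speed unknown; τ_2 = 78.54/γ_2.
Total proper time: 15.38 + τ_2 = 35.09, so τ_2 = 35.09 − 15.38 = 19.71 years.
γ_2 = 78.54/19.71 = 3.985; β = √(1 − 1/γ²) = √0.9370.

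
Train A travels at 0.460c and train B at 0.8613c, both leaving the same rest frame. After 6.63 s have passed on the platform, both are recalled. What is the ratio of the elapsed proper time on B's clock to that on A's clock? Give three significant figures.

τ_B/τ_A = 0.572

A: γ = 1/√(1 − 0.460²) = 1/√0.7884 = 1.126. B: γ = 1/√(1 − 0.8613²) = 1/√0.2582 = 1.968.
τ_A/τ_B = γ_B/γ_A = 1.968/1.126 = 1.748, so τ_B/τ_A = 0.5722.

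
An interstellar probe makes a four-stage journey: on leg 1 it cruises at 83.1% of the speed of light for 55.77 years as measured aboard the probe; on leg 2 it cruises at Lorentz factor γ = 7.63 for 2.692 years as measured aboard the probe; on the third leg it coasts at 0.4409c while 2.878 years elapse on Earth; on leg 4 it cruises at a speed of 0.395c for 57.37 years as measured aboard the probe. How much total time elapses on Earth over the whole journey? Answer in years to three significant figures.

Δt = 186 years

Leg 1: β = 0.831; γ = 1/√(1 − 0.831²) = 1/√0.3094 = 1.798; Δt_1 = 1.798 × 55.77 = 100.3 years.
Leg 2: γ = 7.63; Δt_2 = 7.630 × 2.692 = 20.54 years.
Leg 3: 2.878 years is already measured on Earth.
Leg 4: γ = 1/√(1 − 0.395²) = 1/√0.8440 = 1.089; Δt_4 = 1.089 × 57.37 = 62.45 years.
Total: 100.3 + 20.54 + 2.878 + 62.45 years.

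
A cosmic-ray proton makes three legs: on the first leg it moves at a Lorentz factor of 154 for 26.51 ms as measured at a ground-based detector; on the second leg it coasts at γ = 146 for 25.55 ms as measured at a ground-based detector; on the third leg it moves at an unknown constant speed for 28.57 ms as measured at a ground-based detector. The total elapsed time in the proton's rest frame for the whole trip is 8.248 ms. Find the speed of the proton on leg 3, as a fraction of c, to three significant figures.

Leg 1: γ = 154; τ_1 = 26.51/154.0 = 0.1721 ms.
Leg 2: γ = 146; τ_2 = 25.55/146.0 = 0.1750 ms.
Leg 3: speed unknown; τ_3 = 28.57/γ_3.
Total proper time: 0.1721 + 0.1750 + τ_3 = 8.248, so τ_3 = 8.248 − 0.3471 = 7.901 ms.
γ_3 = 28.57/7.901 = 3.616; β = √(1 − 1/γ²) = √0.9235.

β = 0.961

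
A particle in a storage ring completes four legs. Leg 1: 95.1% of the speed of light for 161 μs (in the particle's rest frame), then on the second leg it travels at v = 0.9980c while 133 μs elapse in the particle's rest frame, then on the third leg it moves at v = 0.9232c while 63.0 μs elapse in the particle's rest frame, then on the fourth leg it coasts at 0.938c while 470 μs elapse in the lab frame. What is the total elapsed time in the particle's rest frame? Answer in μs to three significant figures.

τ = 520 μs

Leg 1: 161 μs is already measured in the particle's rest frame.
Leg 2: 133 μs is already measured in the particle's rest frame.
Leg 3: 63.0 μs is already measured in the particle's rest frame.
Leg 4: γ = 1/√(1 − 0.938²) = 1/√0.1202 = 2.885; τ_4 = 470/2.885 = 162.9 μs.
Total: 161.0 + 133.0 + 63.00 + 162.9 μs.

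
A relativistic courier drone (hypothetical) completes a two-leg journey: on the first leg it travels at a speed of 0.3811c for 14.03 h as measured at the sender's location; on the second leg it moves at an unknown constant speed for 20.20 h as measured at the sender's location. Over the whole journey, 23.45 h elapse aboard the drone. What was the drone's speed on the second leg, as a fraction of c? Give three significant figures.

Leg 1: γ = 1/√(1 − 0.3811²) = 1/√0.8548 = 1.082; τ_1 = 14.03/1.082 = 12.97 h.
Leg 2: speed unknown; τ_2 = 20.20/γ_2.
Total proper time: 12.97 + τ_2 = 23.45, so τ_2 = 23.45 − 12.97 = 10.48 h.
γ_2 = 20.20/10.48 = 1.928; β = √(1 − 1/γ²) = √0.7309.

β = 0.855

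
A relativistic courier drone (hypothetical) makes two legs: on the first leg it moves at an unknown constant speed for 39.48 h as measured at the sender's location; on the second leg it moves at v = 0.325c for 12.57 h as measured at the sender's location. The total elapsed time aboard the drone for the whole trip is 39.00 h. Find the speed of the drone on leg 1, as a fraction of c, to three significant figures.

Leg 1: speed unknown; τ_1 = 39.48/γ_1.
Leg 2: γ = 1/√(1 − 0.325²) = 1/√0.8944 = 1.057; τ_2 = 12.57/1.057 = 11.89 h.
Total proper time: τ_1 + 11.89 = 39.00, so τ_1 = 39.00 − 11.89 = 27.11 h.
γ_1 = 39.48/27.11 = 1.456; β = √(1 − 1/γ²) = √0.5284.

β = 0.727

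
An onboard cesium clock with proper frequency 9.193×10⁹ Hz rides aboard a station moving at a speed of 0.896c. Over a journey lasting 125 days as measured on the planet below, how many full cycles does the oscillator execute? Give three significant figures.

γ = 1/√(1 − 0.896²) = 1/√0.1972 = 2.252
The oscillator's own cycle count is N = f × τ where τ is the proper time aboard the station. τ = Δt/γ = 125/2.252 = 55.51 days = 4.796×10⁶ s.
N = 9.193×10⁹ × 4.796×10⁶ = 4.409×10¹⁶.

N = 4.41×10¹⁶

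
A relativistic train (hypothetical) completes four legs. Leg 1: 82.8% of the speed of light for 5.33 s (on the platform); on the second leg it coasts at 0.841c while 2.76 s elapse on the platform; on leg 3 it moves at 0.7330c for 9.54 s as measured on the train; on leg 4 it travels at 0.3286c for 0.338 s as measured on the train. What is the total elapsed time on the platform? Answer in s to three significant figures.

Leg 1: 5.33 s is already measured on the platform.
Leg 2: 2.76 s is already measured on the platform.
Leg 3: γ = 1/√(1 − 0.7330²) = 1/√0.4627 = 1.470; Δt_3 = 1.470 × 9.54 = 14.02 s.
Leg 4: γ = 1/√(1 − 0.3286²) = 1/√0.8920 = 1.059; Δt_4 = 1.059 × 0.338 = 0.3579 s.
Total: 5.330 + 2.760 + 14.02 + 0.3579 s.

Δt = 22.5 s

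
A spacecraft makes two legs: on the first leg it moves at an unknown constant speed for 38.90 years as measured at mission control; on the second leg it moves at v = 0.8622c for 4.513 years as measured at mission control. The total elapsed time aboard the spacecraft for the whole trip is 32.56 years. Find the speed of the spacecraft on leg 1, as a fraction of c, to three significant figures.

β = 0.628

Leg 1: speed unknown; τ_1 = 38.90/γ_1.
Leg 2: γ = 1/√(1 − 0.8622²) = 1/√0.2566 = 1.974; τ_2 = 4.513/1.974 = 2.286 years.
Total proper time: τ_1 + 2.286 = 32.56, so τ_1 = 32.56 − 2.286 = 30.27 years.
γ_1 = 38.90/30.27 = 1.285; β = √(1 − 1/γ²) = √0.3943.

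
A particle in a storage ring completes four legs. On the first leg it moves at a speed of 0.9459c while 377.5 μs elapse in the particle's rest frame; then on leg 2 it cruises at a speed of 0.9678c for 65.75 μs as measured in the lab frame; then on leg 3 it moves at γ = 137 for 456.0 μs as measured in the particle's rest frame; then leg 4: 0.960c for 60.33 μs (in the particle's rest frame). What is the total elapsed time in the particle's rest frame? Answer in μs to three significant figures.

τ = 910 μs

Leg 1: 377.5 μs is already measured in the particle's rest frame.
Leg 2: γ = 1/√(1 − 0.9678²) = 1/√0.06336 = 3.973; τ_2 = 65.75/3.973 = 16.55 μs.
Leg 3: 456.0 μs is already measured in the particle's rest frame.
Leg 4: 60.33 μs is already measured in the particle's rest frame.
Total: 377.5 + 16.55 + 456.0 + 60.33 μs.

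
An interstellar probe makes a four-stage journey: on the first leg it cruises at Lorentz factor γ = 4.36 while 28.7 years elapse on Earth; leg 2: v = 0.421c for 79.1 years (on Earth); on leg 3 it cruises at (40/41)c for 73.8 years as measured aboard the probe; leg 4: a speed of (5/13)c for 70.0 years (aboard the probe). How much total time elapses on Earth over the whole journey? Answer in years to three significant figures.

Leg 1: 28.7 years is already measured on Earth.
Leg 2: 79.1 years is already measured on Earth.
Leg 3: γ = 1/√(1 − (40/41)²) = 41/9 ≈ 4.556; Δt_3 = 4.556 × 73.8 = 336.2 years.
Leg 4: γ = 1/√(1 − (5/13)²) = 13/12 ≈ 1.083; Δt_4 = 1.083 × 70.0 = 75.83 years.
Total: 28.70 + 79.10 + 336.2 + 75.83 years.

Δt = 520 years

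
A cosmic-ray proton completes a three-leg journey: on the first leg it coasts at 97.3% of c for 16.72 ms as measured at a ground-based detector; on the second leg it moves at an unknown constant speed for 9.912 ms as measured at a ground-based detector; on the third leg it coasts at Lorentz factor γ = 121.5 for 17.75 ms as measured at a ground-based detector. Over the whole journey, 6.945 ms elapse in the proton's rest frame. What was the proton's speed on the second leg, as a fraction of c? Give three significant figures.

β = 0.955

Leg 1: β = 0.973; γ = 1/√(1 − 0.973²) = 1/√0.05327 = 4.333; τ_1 = 16.72/4.333 = 3.859 ms.
Leg 2: speed unknown; τ_2 = 9.912/γ_2.
Leg 3: γ = 121.5; τ_3 = 17.75/121.5 = 0.1461 ms.
Total proper time: 3.859 + τ_2 + 0.1461 = 6.945, so τ_2 = 6.945 − 4.005 = 2.940 ms.
γ_2 = 9.912/2.940 = 3.372; β = √(1 − 1/γ²) = √0.9120.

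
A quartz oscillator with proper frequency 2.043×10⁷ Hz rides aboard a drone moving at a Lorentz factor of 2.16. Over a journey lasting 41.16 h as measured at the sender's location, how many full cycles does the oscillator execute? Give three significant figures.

N = 1.40×10¹²

γ = 2.16
The oscillator's own cycle count is N = f × τ where τ is the proper time aboard the drone. τ = Δt/γ = 41.16/2.160 = 19.06 h = 6.860×10⁴ s.
N = 2.043×10⁷ × 6.860×10⁴ = 1.401×10¹².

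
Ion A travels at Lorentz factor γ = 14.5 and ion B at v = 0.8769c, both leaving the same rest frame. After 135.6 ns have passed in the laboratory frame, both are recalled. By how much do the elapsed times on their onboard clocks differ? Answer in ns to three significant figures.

|τ_A − τ_B| = 55.8 ns

A: γ = 14.5; τ_A = 135.6/14.50 = 9.352 ns.
B: γ = 1/√(1 − 0.8769²) = 1/√0.2310 = 2.080; τ_B = 135.6/2.080 = 65.18 ns.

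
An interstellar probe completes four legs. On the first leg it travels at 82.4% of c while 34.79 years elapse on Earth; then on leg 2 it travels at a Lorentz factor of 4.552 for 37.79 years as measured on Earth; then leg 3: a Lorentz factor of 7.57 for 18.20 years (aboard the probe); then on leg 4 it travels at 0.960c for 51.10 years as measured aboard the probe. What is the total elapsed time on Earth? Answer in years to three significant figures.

Δt = 393 years

Leg 1: 34.79 years is already measured on Earth.
Leg 2: 37.79 years is already measured on Earth.
Leg 3: γ = 7.57; Δt_3 = 7.570 × 18.20 = 137.8 years.
Leg 4: γ = 1/√(1 − 0.960²) = 25/7 ≈ 3.571; Δt_4 = 3.571 × 51.10 = 182.5 years.
Total: 34.79 + 37.79 + 137.8 + 182.5 years.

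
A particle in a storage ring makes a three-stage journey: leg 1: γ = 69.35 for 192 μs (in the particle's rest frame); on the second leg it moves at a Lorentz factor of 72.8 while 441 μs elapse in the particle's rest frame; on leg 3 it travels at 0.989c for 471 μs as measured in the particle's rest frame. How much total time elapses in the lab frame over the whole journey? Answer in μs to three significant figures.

Leg 1: γ = 69.35; Δt_1 = 69.35 × 192 = 1.332×10⁴ μs.
Leg 2: γ = 72.8; Δt_2 = 72.80 × 441 = 3.210×10⁴ μs.
Leg 3: γ = 1/√(1 − 0.989²) = 1/√0.02188 = 6.761; Δt_3 = 6.761 × 471 = 3184 μs.
Total: 1.332×10⁴ + 3.210×10⁴ + 3184 μs.

Δt = 4.86×10⁴ μs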